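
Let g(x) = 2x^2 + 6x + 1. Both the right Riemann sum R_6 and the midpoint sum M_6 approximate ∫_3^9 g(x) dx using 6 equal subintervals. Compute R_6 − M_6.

93

R_6 = 782.
M_6 = 689.
R_6 − M_6 = 93.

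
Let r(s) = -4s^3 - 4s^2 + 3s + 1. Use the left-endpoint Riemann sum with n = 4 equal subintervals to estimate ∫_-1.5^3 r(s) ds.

-38.21484375

Δs = (3 − (-1.5))/4 = 1.125.
Left endpoints: -1.5, -0.375, 0.75, 1.875.
r(-1.5) = 1, r(-0.375) = -0.4765625, r(0.75) = -0.6875, r(1.875) = -33.8046875.
Sum = Δs · [r(-1.5) + r(-0.375) + r(0.75) + r(1.875)].
Sum = -38.21484375.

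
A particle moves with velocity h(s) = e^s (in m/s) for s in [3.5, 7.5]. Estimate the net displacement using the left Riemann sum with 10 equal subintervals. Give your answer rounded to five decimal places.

1443.54439

Δs = (7.5 − 3.5)/10 = 0.4.
Left endpoints: 3.5, 3.9, 4.3, 4.7, 5.1, 5.5, 5.9, 6.3, 6.7, 7.1.
h(3.5) ≈ 33.11545, h(3.9) ≈ 49.40245, h(4.3) ≈ 73.69979, h(4.7) ≈ 109.94717, h(5.1) ≈ 164.02191, h(5.5) ≈ 244.69193, h(5.9) ≈ 365.03747, h(6.3) ≈ 544.57191, h(6.7) ≈ 812.40583, h(7.1) ≈ 1211.96707.
Sum = Δs · [h(3.5) + h(3.9) + h(4.3) + ...].
Sum ≈ 1443.54439.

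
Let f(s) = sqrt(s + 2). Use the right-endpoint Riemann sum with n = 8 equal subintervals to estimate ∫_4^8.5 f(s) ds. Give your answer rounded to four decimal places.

Δs = (8.5 − 4)/8 = 0.5625.
Right endpoints: 4.5625, 5.125, 5.6875, 6.25, 6.8125, 7.375, 7.9375, 8.5.
f(4.5625) ≈ 2.5617, f(5.125) ≈ 2.6693, f(5.6875) ≈ 2.7726, f(6.25) ≈ 2.8723, f(6.8125) ≈ 2.9686, f(7.375) ≈ 3.0619, f(7.9375) ≈ 3.1524, f(8.5) ≈ 3.2404.
Sum = Δs · [f(4.5625) + f(5.125) + f(5.6875) + ...].
Sum ≈ 13.1058.

13.1058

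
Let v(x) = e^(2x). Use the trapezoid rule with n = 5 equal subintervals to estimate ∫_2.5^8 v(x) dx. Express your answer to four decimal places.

Δx = (8 − 2.5)/5 = 1.1.
v(2.5) ≈ 148.4132, v(3.6) ≈ 1339.4308, v(4.7) ≈ 12088.3807, v(5.8) ≈ 109097.7993, v(6.9) ≈ 984609.1112, v(8) ≈ 8886110.5205.
T_5 = (Δx/2)·[v(x_0) + 2v(x_1) + ... + 2v(x_{4}) + v(x_5)].
Sum ≈ 6105290.6077.

6105290.6077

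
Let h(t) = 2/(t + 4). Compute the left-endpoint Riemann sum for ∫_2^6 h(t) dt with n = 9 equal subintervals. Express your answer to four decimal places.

Δt = (6 − 2)/9 = 4/9.
Left endpoints: 2, 22/9, 26/9, 10/3, 34/9, 38/9, 14/3, 46/9, 50/9.
h(2) = 1/3, h(22/9) = 9/29, h(26/9) = 9/31, h(10/3) = 3/11, h(34/9) = 9/35, h(38/9) = 9/37, h(14/3) = 3/13, h(46/9) = 9/41, h(50/9) = 9/43.
Sum = Δt · [h(2) + h(22/9) + h(26/9) + ...].
Sum ≈ 1.0519.

1.0519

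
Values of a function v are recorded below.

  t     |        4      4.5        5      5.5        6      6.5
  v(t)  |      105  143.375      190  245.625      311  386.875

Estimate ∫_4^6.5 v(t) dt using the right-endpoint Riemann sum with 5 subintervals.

638.4375

Δt = 0.5.
Sum = 0.5·[143.375 + 190 + 245.625 + 311 + 386.875] = 638.4375.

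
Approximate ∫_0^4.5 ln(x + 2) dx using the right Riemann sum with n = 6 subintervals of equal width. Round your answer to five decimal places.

6.70629

Δx = (4.5 − 0)/6 = 0.75.
Right endpoints: 0.75, 1.5, 2.25, 3, 3.75, 4.5.
f(0.75) ≈ 1.01160, f(1.5) ≈ 1.25276, f(2.25) ≈ 1.44692, f(3) ≈ 1.60944, f(3.75) ≈ 1.74920, f(4.5) ≈ 1.87180.
Sum = Δx · [f(0.75) + f(1.5) + f(2.25) + ...].
Sum ≈ 6.70629.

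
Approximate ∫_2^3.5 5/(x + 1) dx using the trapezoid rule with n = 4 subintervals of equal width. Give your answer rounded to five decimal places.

2.03093

Δx = (3.5 − 2)/4 = 0.375.
f(2) = 5/3, f(2.375) = 40/27, f(2.75) = 4/3, f(3.125) = 40/33, f(3.5) = 10/9.
T_4 = (Δx/2)·[f(x_0) + 2f(x_1) + 2f(x_2) + 2f(x_3) + f(x_4)].
Sum ≈ 2.03093.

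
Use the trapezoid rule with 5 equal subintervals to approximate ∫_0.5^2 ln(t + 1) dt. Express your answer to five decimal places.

1.18514

Δt = (2 − 0.5)/5 = 0.3.
f(0.5) ≈ 0.40547, f(0.8) ≈ 0.58779, f(1.1) ≈ 0.74194, f(1.4) ≈ 0.87547, f(1.7) ≈ 0.99325, f(2) ≈ 1.09861.
T_5 = (Δt/2)·[f(t_0) + 2f(t_1) + ... + 2f(t_{4}) + f(t_5)].
Sum ≈ 1.18514.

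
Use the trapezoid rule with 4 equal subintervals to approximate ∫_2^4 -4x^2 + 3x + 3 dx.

Δx = (4 − 2)/4 = 0.5.
f(2) = -7, f(2.5) = -14.5, f(3) = -24, f(3.5) = -35.5, f(4) = -49.
T_4 = (Δx/2)·[f(x_0) + 2f(x_1) + 2f(x_2) + 2f(x_3) + f(x_4)].
Sum = -51.

-51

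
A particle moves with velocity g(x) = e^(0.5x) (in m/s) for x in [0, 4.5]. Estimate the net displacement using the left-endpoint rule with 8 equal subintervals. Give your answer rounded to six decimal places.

Δx = (4.5 − 0)/8 = 0.5625.
Left endpoints: 0, 0.5625, 1.125, 1.6875, 2.25, 2.8125, 3.375, 3.9375.
g(0) ≈ 1.000000, g(0.5625) ≈ 1.324785, g(1.125) ≈ 1.755055, g(1.6875) ≈ 2.325070, g(2.25) ≈ 3.080217, g(2.8125) ≈ 4.080624, g(3.375) ≈ 5.405949, g(3.9375) ≈ 7.161719.
Sum = Δx · [g(0) + g(0.5625) + g(1.125) + ...].
Sum ≈ 14.700048.

14.700048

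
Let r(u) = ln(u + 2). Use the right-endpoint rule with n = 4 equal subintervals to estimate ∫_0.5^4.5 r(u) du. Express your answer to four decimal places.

6.3334

Δu = (4.5 − 0.5)/4 = 1.
Right endpoints: 1.5, 2.5, 3.5, 4.5.
r(1.5) ≈ 1.2528, r(2.5) ≈ 1.5041, r(3.5) ≈ 1.7047, r(4.5) ≈ 1.8718.
Sum = Δu · [r(1.5) + r(2.5) + r(3.5) + r(4.5)].
Sum ≈ 6.3334.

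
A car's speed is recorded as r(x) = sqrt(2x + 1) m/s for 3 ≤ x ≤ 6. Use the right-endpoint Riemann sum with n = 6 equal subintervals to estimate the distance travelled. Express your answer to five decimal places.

9.68849

Δx = (6 − 3)/6 = 0.5.
Right endpoints: 3.5, 4, 4.5, 5, 5.5, 6.
r(3.5) ≈ 2.82843, r(4) ≈ 3.00000, r(4.5) ≈ 3.16228, r(5) ≈ 3.31662, r(5.5) ≈ 3.46410, r(6) ≈ 3.60555.
Sum = Δx · [r(3.5) + r(4) + r(4.5) + ...].
Sum ≈ 9.68849.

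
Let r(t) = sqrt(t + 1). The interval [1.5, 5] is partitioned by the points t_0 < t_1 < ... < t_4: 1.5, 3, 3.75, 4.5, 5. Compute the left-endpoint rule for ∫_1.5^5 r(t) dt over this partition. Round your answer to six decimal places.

Subinterval widths: 1.5, 0.75, 0.75, 0.5.
Left endpoints: 1.5, 3, 3.75, 4.5.
r(1.5) ≈ 1.581139, r(3) ≈ 2.000000, r(3.75) ≈ 2.179449, r(4.5) ≈ 2.345208.
Sum = Σ Δt_i · r(t_i).
Sum ≈ 6.678899.

6.678899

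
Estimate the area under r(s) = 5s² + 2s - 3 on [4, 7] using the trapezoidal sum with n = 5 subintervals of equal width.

Δs = (7 − 4)/5 = 0.6.
r(4) = 85, r(4.6) = 112, r(5.2) = 142.6, r(5.8) = 176.8, r(6.4) = 214.6, r(7) = 256.
T_5 = (Δs/2)·[r(s_0) + 2r(s_1) + ... + 2r(s_{4}) + r(s_5)].
Sum = 489.9.

489.9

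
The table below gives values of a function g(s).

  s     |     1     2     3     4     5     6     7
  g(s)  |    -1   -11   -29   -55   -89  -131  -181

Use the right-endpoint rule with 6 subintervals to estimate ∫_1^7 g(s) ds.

Δs = 1.
Sum = 1·[(-11) + (-29) + (-55) + (-89) + (-131) + (-181)] = -496.

-496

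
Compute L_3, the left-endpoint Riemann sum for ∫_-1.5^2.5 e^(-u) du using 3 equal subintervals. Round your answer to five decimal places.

Δu = (2.5 − (-1.5))/3 = 4/3.
Left endpoints: -1.5, -1/6, 7/6.
f(-1.5) ≈ 4.48169, f(-1/6) ≈ 1.18136, f(7/6) ≈ 0.31140.
Sum = Δu · [f(-1.5) + f(-1/6) + f(7/6)].
Sum ≈ 7.96594.

7.96594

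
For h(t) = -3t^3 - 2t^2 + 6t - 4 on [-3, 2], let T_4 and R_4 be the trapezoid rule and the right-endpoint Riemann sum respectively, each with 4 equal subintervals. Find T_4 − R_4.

40.625

T_4 = -6.328125.
R_4 = -46.953125.
T_4 − R_4 = 40.625.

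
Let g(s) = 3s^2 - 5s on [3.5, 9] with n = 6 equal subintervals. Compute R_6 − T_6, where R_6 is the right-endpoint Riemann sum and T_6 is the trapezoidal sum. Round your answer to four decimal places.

R_6 ≈ 598.487847.
T_6 ≈ 516.560764.
R_6 − T_6 ≈ 81.9271.

81.9271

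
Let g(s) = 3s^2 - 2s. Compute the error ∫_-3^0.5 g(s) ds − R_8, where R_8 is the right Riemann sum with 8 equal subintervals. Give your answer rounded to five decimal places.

6.93848

Exact integral: ∫_-3^0.5 g(s) ds = 35.875.
R_8 ≈ 28.9365234.
Error ≈ 35.875 − 28.9365234 ≈ 6.93848.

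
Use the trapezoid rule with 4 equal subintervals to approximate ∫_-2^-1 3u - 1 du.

Δu = (-1 − (-2))/4 = 0.25.
f(-2) = -7, f(-1.75) = -6.25, f(-1.5) = -5.5, f(-1.25) = -4.75, f(-1) = -4.
T_4 = (Δu/2)·[f(u_0) + 2f(u_1) + 2f(u_2) + 2f(u_3) + f(u_4)].
Sum = -5.5.

-5.5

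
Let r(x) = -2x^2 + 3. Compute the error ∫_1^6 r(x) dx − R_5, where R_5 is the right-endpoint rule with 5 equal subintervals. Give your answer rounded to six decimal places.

36.666667

Exact integral: ∫_1^6 r(x) dx ≈ -128.33333333.
R_5 = -165.
Error ≈ -128.33333333 − (-165) ≈ 36.666667.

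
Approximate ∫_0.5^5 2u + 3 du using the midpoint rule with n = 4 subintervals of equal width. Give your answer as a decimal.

Δu = (5 − 0.5)/4 = 1.125.
Midpoints: 1.0625, 2.1875, 3.3125, 4.4375.
f(1.0625) = 5.125, f(2.1875) = 7.375, f(3.3125) = 9.625, f(4.4375) = 11.875.
Sum = Δu · [f(1.0625) + f(2.1875) + f(3.3125) + f(4.4375)].
Sum = 38.25.

38.25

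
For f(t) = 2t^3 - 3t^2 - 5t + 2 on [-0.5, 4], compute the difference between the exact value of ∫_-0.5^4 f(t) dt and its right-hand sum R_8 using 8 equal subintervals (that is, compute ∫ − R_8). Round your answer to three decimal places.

Exact integral: ∫_-0.5^4 f(t) dt = 33.46875.
R_8 ≈ 51.70166.
Error ≈ 33.46875 − 51.70166 ≈ -18.233.

-18.233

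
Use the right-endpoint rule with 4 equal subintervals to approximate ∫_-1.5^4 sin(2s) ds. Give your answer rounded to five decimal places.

0.66205

Δs = (4 − (-1.5))/4 = 1.375.
Right endpoints: -0.125, 1.25, 2.625, 4.
f(-0.125) ≈ -0.24740, f(1.25) ≈ 0.59847, f(2.625) ≈ -0.85893, f(4) ≈ 0.98936.
Sum = Δs · [f(-0.125) + f(1.25) + f(2.625) + f(4)].
Sum ≈ 0.66205.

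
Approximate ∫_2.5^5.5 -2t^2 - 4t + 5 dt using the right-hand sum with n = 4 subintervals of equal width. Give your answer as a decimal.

-156.5625

Δt = (5.5 − 2.5)/4 = 0.75.
Right endpoints: 3.25, 4, 4.75, 5.5.
f(3.25) = -29.125, f(4) = -43, f(4.75) = -59.125, f(5.5) = -77.5.
Sum = Δt · [f(3.25) + f(4) + f(4.75) + f(5.5)].
Sum = -156.5625.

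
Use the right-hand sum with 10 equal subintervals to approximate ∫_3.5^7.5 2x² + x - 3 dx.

281.28

Δx = (7.5 − 3.5)/10 = 0.4.
Right endpoints: 3.9, 4.3, 4.7, 5.1, 5.5, 5.9, 6.3, 6.7, 7.1, 7.5.
f(3.9) = 31.32, f(4.3) = 38.28, f(4.7) = 45.88, f(5.1) = 54.12, f(5.5) = 63, f(5.9) = 72.52, f(6.3) = 82.68, f(6.7) = 93.48, f(7.1) = 104.92, f(7.5) = 117.
Sum = Δx · [f(3.9) + f(4.3) + f(4.7) + ...].
Sum = 281.28.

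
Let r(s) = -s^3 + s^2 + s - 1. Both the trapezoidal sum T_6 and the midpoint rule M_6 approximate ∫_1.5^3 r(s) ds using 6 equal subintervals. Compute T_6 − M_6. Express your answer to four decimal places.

T_6 = -9.32421875.
M_6 ≈ -9.189453.
T_6 − M_6 ≈ -0.1348.

-0.1348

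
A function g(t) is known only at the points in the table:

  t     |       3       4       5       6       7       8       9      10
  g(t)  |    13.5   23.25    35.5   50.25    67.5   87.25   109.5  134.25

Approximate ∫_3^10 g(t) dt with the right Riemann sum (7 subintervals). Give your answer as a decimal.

Δt = 1.
Sum = 1·[23.25 + 35.5 + 50.25 + 67.5 + 87.25 + 109.5 + 134.25] = 507.5.

507.5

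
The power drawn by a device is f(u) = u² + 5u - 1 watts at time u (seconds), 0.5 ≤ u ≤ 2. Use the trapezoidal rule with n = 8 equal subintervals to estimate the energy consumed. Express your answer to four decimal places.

Δu = (2 − 0.5)/8 = 0.1875.
f(0.5) = 1.75, f(0.6875) = 2.91015625, f(0.875) = 4.140625, f(1.0625) = 5.44140625, f(1.25) = 6.8125, f(1.4375) = 8.25390625, f(1.625) = 9.765625, f(1.8125) = 11.34765625, f(2) = 13.
T_8 = (Δu/2)·[f(u_0) + 2f(u_1) + ... + 2f(u_{7}) + f(u_8)].
Sum ≈ 10.5088.

10.5088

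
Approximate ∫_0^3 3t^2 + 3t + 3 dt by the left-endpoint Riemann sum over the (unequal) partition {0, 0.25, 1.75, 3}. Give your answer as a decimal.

Subinterval widths: 0.25, 1.5, 1.25.
Left endpoints: 0, 0.25, 1.75.
f(0) = 3, f(0.25) = 3.9375, f(1.75) = 17.4375.
Sum = Σ Δt_i · f(t_i).
Sum = 28.453125.

28.453125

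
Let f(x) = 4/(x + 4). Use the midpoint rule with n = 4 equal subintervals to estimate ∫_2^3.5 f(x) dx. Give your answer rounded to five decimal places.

0.89234

Δx = (3.5 − 2)/4 = 0.375.
Midpoints: 2.1875, 2.5625, 2.9375, 3.3125.
f(2.1875) = 64/99, f(2.5625) = 64/105, f(2.9375) = 64/111, f(3.3125) = 64/117.
Sum = Δx · [f(2.1875) + f(2.5625) + f(2.9375) + f(3.3125)].
Sum ≈ 0.89234.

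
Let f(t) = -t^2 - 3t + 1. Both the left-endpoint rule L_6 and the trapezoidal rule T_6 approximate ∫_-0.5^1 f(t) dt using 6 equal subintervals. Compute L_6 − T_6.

L_6 = 0.640625.
T_6 = -0.015625.
L_6 − T_6 = 0.65625.

0.65625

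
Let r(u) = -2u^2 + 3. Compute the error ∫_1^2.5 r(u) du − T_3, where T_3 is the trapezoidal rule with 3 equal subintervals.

0.125

Exact integral: ∫_1^2.5 r(u) du = -5.25.
T_3 = -5.375.
Error = -5.25 − (-5.375) = 0.125.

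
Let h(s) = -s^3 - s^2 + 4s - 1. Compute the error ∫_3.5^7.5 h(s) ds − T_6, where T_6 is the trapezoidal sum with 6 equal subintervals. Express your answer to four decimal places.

5.1852

Exact integral: ∫_3.5^7.5 h(s) ds ≈ -795.833333.
T_6 ≈ -801.018519.
Error ≈ -795.833333 − (-801.018519) ≈ 5.1852.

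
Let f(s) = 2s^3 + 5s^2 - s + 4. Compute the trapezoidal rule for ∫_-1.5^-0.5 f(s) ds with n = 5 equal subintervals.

7.91

Δs = (-0.5 − (-1.5))/5 = 0.2.
f(-1.5) = 10, f(-1.3) = 9.356, f(-1.1) = 8.488, f(-0.9) = 7.492, f(-0.7) = 6.464, f(-0.5) = 5.5.
T_5 = (Δs/2)·[f(s_0) + 2f(s_1) + ... + 2f(s_{4}) + f(s_5)].
Sum = 7.91.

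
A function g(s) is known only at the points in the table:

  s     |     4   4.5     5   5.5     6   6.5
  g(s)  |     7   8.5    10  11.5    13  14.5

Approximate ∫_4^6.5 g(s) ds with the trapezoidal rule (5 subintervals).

26.875

Δs = 0.5.
T_5 = (0.5/2)·[7 + 2·8.5 + 2·10 + 2·11.5 + 2·13 + 14.5] = 26.875.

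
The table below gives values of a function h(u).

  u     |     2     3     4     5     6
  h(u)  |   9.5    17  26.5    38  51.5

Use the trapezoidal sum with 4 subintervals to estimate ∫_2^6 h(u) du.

112

Δu = 1.
T_4 = (1/2)·[9.5 + 2·17 + 2·26.5 + 2·38 + 51.5] = 112.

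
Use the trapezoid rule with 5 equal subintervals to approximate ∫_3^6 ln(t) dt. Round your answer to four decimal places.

Δt = (6 − 3)/5 = 0.6.
f(3) ≈ 1.0986, f(3.6) ≈ 1.2809, f(4.2) ≈ 1.4351, f(4.8) ≈ 1.5686, f(5.4) ≈ 1.6864, f(6) ≈ 1.7918.
T_5 = (Δt/2)·[f(t_0) + 2f(t_1) + ... + 2f(t_{4}) + f(t_5)].
Sum ≈ 4.4497.

4.4497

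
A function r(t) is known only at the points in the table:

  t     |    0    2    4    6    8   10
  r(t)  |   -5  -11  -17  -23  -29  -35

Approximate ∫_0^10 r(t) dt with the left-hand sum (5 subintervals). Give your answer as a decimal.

-170

Δt = 2.
Sum = 2·[(-5) + (-11) + (-17) + (-23) + (-29)] = -170.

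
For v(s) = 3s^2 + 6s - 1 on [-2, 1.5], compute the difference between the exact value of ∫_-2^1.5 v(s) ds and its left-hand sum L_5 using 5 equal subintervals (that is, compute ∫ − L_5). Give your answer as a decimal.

4.655

Exact integral: ∫_-2^1.5 v(s) ds = 2.625.
L_5 = -2.03.
Error = 2.625 − (-2.03) = 4.655.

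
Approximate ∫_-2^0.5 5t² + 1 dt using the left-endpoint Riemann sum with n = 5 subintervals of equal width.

Δt = (0.5 − (-2))/5 = 0.5.
Left endpoints: -2, -1.5, -1, -0.5, 0.
f(-2) = 21, f(-1.5) = 12.25, f(-1) = 6, f(-0.5) = 2.25, f(0) = 1.
Sum = Δt · [f(-2) + f(-1.5) + f(-1) + f(-0.5) + f(0)].
Sum = 21.25.

21.25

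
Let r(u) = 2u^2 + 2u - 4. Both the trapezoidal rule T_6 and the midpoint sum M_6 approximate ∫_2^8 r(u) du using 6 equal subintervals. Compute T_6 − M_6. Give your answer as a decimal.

T_6 = 374.
M_6 = 371.
T_6 − M_6 = 3.

3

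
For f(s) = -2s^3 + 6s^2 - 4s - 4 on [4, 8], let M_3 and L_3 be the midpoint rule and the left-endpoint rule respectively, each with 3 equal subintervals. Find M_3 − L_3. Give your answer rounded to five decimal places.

-362.66667

M_3 ≈ -1118.2222222.
L_3 ≈ -755.5555556.
M_3 − L_3 ≈ -362.66667.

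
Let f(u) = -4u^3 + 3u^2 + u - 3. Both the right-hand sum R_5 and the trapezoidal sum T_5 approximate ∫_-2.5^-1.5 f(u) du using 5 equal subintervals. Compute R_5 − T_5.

-6

R_5 = 35.43.
T_5 = 41.43.
R_5 − T_5 = -6.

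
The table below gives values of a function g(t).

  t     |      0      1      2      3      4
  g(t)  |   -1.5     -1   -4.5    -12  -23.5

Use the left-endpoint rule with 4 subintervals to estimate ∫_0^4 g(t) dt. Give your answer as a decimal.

Δt = 1.
Sum = 1·[(-1.5) + (-1) + (-4.5) + (-12)] = -19.

-19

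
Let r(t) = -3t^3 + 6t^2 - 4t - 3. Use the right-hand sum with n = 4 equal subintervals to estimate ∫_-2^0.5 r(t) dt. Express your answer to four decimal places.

12.5049

Δt = (0.5 − (-2))/4 = 0.625.
Right endpoints: -1.375, -0.75, -0.125, 0.5.
r(-1.375) = 11081/512, r(-0.75) = 4.640625, r(-0.125) = -1229/512, r(0.5) = -3.875.
Sum = Δt · [r(-1.375) + r(-0.75) + r(-0.125) + r(0.5)].
Sum ≈ 12.5049.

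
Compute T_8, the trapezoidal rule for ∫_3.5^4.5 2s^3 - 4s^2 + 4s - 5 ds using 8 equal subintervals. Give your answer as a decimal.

76.71875

Δs = (4.5 − 3.5)/8 = 0.125.
f(3.5) = 45.75, f(3.625) = 52.20703125, f(3.75) = 59.21875, f(3.875) = 66.80859375, f(4) = 75, f(4.125) = 83.81640625, f(4.25) = 93.28125, f(4.375) = 103.41796875, f(4.5) = 114.25.
T_8 = (Δs/2)·[f(s_0) + 2f(s_1) + ... + 2f(s_{7}) + f(s_8)].
Sum = 76.71875.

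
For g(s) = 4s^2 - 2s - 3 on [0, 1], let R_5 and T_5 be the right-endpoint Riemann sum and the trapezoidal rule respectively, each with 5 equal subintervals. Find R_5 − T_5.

R_5 = -2.44.
T_5 = -2.64.
R_5 − T_5 = 0.2.

0.2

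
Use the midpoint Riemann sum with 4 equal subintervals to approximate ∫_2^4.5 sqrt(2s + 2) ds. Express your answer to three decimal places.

7.264

Δs = (4.5 − 2)/4 = 0.625.
Midpoints: 2.3125, 2.9375, 3.5625, 4.1875.
f(2.3125) ≈ 2.574, f(2.9375) ≈ 2.806, f(3.5625) ≈ 3.021, f(4.1875) ≈ 3.221.
Sum = Δs · [f(2.3125) + f(2.9375) + f(3.5625) + f(4.1875)].
Sum ≈ 7.264.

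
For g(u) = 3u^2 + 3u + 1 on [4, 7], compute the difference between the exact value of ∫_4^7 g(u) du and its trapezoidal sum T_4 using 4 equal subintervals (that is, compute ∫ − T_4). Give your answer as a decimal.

-0.84375

Exact integral: ∫_4^7 g(u) du = 331.5.
T_4 = 332.34375.
Error = 331.5 − 332.34375 = -0.84375.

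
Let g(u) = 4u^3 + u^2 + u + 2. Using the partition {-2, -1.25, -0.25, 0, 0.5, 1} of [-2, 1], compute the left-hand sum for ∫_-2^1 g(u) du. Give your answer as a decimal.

-23.4375

Subinterval widths: 0.75, 1, 0.25, 0.5, 0.5.
Left endpoints: -2, -1.25, -0.25, 0, 0.5.
g(-2) = -28, g(-1.25) = -5.5, g(-0.25) = 1.75, g(0) = 2, g(0.5) = 3.25.
Sum = Σ Δu_i · g(u_i).
Sum = -23.4375.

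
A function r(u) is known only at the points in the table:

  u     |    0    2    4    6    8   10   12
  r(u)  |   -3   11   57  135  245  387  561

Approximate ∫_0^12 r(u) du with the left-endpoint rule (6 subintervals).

Δu = 2.
Sum = 2·[(-3) + 11 + 57 + 135 + 245 + 387] = 1664.

1664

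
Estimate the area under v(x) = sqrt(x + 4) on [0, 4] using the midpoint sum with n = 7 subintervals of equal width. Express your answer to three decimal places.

9.753

Δx = (4 − 0)/7 = 4/7.
Midpoints: 2/7, 6/7, 10/7, 2, 18/7, 22/7, 26/7.
v(2/7) ≈ 2.070, v(6/7) ≈ 2.204, v(10/7) ≈ 2.330, v(2) ≈ 2.449, v(18/7) ≈ 2.563, v(22/7) ≈ 2.673, v(26/7) ≈ 2.777.
Sum = Δx · [v(2/7) + v(6/7) + v(10/7) + ...].
Sum ≈ 9.753.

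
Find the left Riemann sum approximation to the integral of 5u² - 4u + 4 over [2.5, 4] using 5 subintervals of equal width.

Δu = (4 − 2.5)/5 = 0.3.
Left endpoints: 2.5, 2.8, 3.1, 3.4, 3.7.
f(2.5) = 25.25, f(2.8) = 32, f(3.1) = 39.65, f(3.4) = 48.2, f(3.7) = 57.65.
Sum = Δu · [f(2.5) + f(2.8) + f(3.1) + f(3.4) + f(3.7)].
Sum = 60.825.

60.825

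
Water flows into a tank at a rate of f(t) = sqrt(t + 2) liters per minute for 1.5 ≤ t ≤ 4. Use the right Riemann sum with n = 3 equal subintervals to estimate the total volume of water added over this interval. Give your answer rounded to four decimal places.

Δt = (4 − 1.5)/3 = 5/6.
Right endpoints: 7/3, 19/6, 4.
f(7/3) ≈ 2.0817, f(19/6) ≈ 2.2730, f(4) ≈ 2.4495.
Sum = Δt · [f(7/3) + f(19/6) + f(4)].
Sum ≈ 5.6702.

5.6702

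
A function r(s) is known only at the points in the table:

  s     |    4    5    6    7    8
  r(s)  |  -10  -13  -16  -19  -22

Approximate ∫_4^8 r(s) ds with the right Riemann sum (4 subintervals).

Δs = 1.
Sum = 1·[(-13) + (-16) + (-19) + (-22)] = -70.

-70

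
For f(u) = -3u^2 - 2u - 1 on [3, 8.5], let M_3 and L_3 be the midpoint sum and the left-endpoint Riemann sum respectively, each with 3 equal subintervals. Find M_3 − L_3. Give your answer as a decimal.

-170.15625

M_3 ≈ -651.253472.
L_3 ≈ -481.097222.
M_3 − L_3 = -170.15625.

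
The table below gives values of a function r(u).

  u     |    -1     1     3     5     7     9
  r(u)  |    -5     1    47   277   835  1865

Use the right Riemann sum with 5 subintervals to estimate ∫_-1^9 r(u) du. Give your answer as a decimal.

Δu = 2.
Sum = 2·[1 + 47 + 277 + 835 + 1865] = 6050.

6050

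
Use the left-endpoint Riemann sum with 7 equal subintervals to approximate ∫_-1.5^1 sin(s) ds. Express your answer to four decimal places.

-0.7930

Δs = (1 − (-1.5))/7 = 5/14.
Left endpoints: -1.5, -8/7, -11/14, -3/7, -1/14, 2/7, 9/14.
f(-1.5) ≈ -0.9975, f(-8/7) ≈ -0.9098, f(-11/14) ≈ -0.7073, f(-3/7) ≈ -0.4156, f(-1/14) ≈ -0.0714, f(2/7) ≈ 0.2818, f(9/14) ≈ 0.5995.
Sum = Δs · [f(-1.5) + f(-8/7) + f(-11/14) + ...].
Sum ≈ -0.7930.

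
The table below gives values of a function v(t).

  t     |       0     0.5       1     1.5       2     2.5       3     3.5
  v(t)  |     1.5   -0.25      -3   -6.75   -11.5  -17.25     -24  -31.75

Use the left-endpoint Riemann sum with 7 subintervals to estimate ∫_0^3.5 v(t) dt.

Δt = 0.5.
Sum = 0.5·[1.5 + (-0.25) + (-3) + (-6.75) + (-11.5) + (-17.25) + (-24)] = -30.625.

-30.625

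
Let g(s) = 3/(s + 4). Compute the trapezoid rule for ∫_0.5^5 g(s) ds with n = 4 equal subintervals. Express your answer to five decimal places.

Δs = (5 − 0.5)/4 = 1.125.
g(0.5) = 2/3, g(1.625) = 8/15, g(2.75) = 4/9, g(3.875) = 8/21, g(5) = 1/3.
T_4 = (Δs/2)·[g(s_0) + 2g(s_1) + 2g(s_2) + 2g(s_3) + g(s_4)].
Sum ≈ 2.09107.

2.09107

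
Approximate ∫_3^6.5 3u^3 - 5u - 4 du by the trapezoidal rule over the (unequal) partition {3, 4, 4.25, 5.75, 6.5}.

Subinterval widths: 1, 0.25, 1.5, 0.75.
f(3) = 62, f(4) = 168, f(4.25) = 205.046875, f(5.75) = 537.578125, f(6.5) = 787.375.
On each subinterval the trapezoid contributes (Δu_i/2)·[f(u_{i-1}) + f(u_i)].
Sum = 1215.45703125.

1215.45703125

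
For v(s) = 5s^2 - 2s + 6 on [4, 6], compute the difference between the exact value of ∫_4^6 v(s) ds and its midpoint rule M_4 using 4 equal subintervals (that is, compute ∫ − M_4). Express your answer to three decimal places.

0.208

Exact integral: ∫_4^6 v(s) ds ≈ 245.33333.
M_4 = 245.125.
Error ≈ 245.33333 − 245.125 ≈ 0.208.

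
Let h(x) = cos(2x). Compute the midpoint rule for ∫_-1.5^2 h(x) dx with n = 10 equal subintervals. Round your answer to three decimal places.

Δx = (2 − (-1.5))/10 = 0.35.
Midpoints: -1.325, -0.975, -0.625, -0.275, 0.075, 0.425, 0.775, 1.125, 1.475, 1.825.
h(-1.325) ≈ -0.882, h(-0.975) ≈ -0.370, h(-0.625) ≈ 0.315, h(-0.275) ≈ 0.853, h(0.075) ≈ 0.989, h(0.425) ≈ 0.660, h(0.775) ≈ 0.021, h(1.125) ≈ -0.628, h(1.475) ≈ -0.982, h(1.825) ≈ -0.874.
Sum = Δx · [h(-1.325) + h(-0.975) + h(-0.625) + ...].
Sum ≈ -0.314.

-0.314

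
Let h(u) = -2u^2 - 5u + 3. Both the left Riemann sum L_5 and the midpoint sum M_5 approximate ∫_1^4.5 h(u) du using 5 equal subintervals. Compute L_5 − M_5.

18.7425

L_5 = -78.68.
M_5 = -97.4225.
L_5 − M_5 = 18.7425.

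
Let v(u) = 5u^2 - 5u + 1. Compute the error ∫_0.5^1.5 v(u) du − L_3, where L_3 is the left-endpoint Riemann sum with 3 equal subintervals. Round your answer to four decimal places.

Exact integral: ∫_0.5^1.5 v(u) du ≈ 1.416667.
L_3 ≈ 0.675926.
Error ≈ 1.416667 − 0.675926 ≈ 0.7407.

0.7407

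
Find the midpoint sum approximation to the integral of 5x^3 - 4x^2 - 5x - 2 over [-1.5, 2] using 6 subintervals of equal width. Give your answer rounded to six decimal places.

Δx = (2 − (-1.5))/6 = 7/12.
Midpoints: -29/24, -0.625, -1/24, 13/24, 1.125, 41/24.
f(-29/24) = -146809/13824, f(-0.625) = -849/512, f(-1/24) = -24869/13824, f(13/24) = -70327/13824, f(1.125) = -2851/512, f(41/24) = 37501/13824.
Sum = Δx · [f(-29/24) + f(-0.625) + f(-1/24) + ...].
Sum ≈ -12.844980.

-12.844980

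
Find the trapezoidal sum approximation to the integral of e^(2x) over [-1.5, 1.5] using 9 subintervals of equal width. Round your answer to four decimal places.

10.3862

Δx = (1.5 − (-1.5))/9 = 1/3.
f(-1.5) ≈ 0.0498, f(-7/6) ≈ 0.0970, f(-5/6) ≈ 0.1889, f(-0.5) ≈ 0.3679, f(-1/6) ≈ 0.7165, f(1/6) ≈ 1.3956, f(0.5) ≈ 2.7183, f(5/6) ≈ 5.2945, f(7/6) ≈ 10.3123, f(1.5) ≈ 20.0855.
T_9 = (Δx/2)·[f(x_0) + 2f(x_1) + ... + 2f(x_{8}) + f(x_9)].
Sum ≈ 10.3862.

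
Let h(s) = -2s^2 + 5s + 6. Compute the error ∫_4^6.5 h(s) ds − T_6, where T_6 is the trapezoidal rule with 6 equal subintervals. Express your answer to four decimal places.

Exact integral: ∫_4^6.5 h(s) ds ≈ -59.791667.
T_6 ≈ -59.936343.
Error ≈ -59.791667 − (-59.936343) ≈ 0.1447.

0.1447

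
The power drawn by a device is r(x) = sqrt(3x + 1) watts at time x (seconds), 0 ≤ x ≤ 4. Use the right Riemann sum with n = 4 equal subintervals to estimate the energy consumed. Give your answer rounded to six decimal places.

11.413580

Δx = (4 − 0)/4 = 1.
Right endpoints: 1, 2, 3, 4.
r(1) ≈ 2.000000, r(2) ≈ 2.645751, r(3) ≈ 3.162278, r(4) ≈ 3.605551.
Sum = Δx · [r(1) + r(2) + r(3) + r(4)].
Sum ≈ 11.413580.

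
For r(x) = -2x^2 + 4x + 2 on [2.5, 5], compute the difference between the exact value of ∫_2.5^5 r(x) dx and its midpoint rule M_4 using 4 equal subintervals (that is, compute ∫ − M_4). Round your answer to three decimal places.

-0.163

Exact integral: ∫_2.5^5 r(x) dx ≈ -30.41667.
M_4 = -30.25390625.
Error ≈ -30.41667 − (-30.25390625) ≈ -0.163.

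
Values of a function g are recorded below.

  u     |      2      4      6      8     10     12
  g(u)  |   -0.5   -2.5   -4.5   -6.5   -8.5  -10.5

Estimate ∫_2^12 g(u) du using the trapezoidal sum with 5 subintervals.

Δu = 2.
T_5 = (2/2)·[(-0.5) + 2·(-2.5) + 2·(-4.5) + 2·(-6.5) + 2·(-8.5) + (-10.5)] = -55.

-55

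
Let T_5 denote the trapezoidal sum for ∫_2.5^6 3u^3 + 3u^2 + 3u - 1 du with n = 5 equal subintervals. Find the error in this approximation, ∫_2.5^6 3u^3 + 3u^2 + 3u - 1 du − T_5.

-11.790625

Exact integral: ∫_2.5^6 f(u) du = 1184.203125.
T_5 = 1195.99375.
Error = 1184.203125 − 1195.99375 = -11.790625.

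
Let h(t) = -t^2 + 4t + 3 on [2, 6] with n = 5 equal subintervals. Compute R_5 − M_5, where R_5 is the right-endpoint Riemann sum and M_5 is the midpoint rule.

R_5 = -0.16.
M_5 = 6.88.
R_5 − M_5 = -7.04.

-7.04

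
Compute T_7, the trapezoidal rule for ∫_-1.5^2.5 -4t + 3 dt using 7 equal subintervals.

Δt = (2.5 − (-1.5))/7 = 4/7.
f(-1.5) = 9, f(-13/14) = 47/7, f(-5/14) = 31/7, f(3/14) = 15/7, f(11/14) = -1/7, f(19/14) = -17/7, f(27/14) = -33/7, f(2.5) = -7.
T_7 = (Δt/2)·[f(t_0) + 2f(t_1) + ... + 2f(t_{6}) + f(t_7)].
Sum = 4.

4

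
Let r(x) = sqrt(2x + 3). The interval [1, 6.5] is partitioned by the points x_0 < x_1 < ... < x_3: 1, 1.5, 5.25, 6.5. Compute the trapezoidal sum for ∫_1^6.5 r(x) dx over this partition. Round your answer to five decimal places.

17.44977

Subinterval widths: 0.5, 3.75, 1.25.
r(1) ≈ 2.23607, r(1.5) ≈ 2.44949, r(5.25) ≈ 3.67423, r(6.5) ≈ 4.00000.
On each subinterval the trapezoid contributes (Δx_i/2)·[r(x_{i-1}) + r(x_i)].
Sum ≈ 17.44977.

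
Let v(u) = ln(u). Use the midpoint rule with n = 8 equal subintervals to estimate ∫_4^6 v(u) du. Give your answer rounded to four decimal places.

3.2056

Δu = (6 − 4)/8 = 0.25.
Midpoints: 4.125, 4.375, 4.625, 4.875, 5.125, 5.375, 5.625, 5.875.
v(4.125) ≈ 1.4171, v(4.375) ≈ 1.4759, v(4.625) ≈ 1.5315, v(4.875) ≈ 1.5841, v(5.125) ≈ 1.6341, v(5.375) ≈ 1.6818, v(5.625) ≈ 1.7272, v(5.875) ≈ 1.7707.
Sum = Δu · [v(4.125) + v(4.375) + v(4.625) + ...].
Sum ≈ 3.2056.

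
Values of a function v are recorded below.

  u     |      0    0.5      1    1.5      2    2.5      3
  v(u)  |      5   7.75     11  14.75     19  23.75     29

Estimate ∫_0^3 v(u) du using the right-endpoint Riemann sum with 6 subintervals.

52.625

Δu = 0.5.
Sum = 0.5·[7.75 + 11 + 14.75 + 19 + 23.75 + 29] = 52.625.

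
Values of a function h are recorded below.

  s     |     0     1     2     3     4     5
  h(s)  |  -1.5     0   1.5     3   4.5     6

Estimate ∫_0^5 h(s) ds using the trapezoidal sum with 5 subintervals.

Δs = 1.
T_5 = (1/2)·[(-1.5) + 2·0 + 2·1.5 + 2·3 + 2·4.5 + 6] = 11.25.

11.25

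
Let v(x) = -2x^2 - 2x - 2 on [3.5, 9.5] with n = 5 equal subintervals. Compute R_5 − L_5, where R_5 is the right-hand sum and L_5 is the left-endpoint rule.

R_5 = -736.68.
L_5 = -535.08.
R_5 − L_5 = -201.6.

-201.6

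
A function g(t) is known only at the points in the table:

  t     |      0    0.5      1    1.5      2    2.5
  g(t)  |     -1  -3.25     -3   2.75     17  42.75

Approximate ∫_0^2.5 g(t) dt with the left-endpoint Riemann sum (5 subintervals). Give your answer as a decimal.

Δt = 0.5.
Sum = 0.5·[(-1) + (-3.25) + (-3) + 2.75 + 17] = 6.25.

6.25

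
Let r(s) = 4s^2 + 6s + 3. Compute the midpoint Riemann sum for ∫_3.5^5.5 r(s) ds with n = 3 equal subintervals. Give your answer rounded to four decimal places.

224.3704

Δs = (5.5 − 3.5)/3 = 2/3.
Midpoints: 23/6, 4.5, 31/6.
r(23/6) = 763/9, r(4.5) = 111, r(31/6) = 1267/9.
Sum = Δs · [r(23/6) + r(4.5) + r(31/6)].
Sum ≈ 224.3704.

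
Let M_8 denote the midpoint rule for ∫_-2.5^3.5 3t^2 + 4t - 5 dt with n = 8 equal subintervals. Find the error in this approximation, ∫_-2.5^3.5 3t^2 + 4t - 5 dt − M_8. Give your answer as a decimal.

0.84375

Exact integral: ∫_-2.5^3.5 f(t) dt = 40.5.
M_8 = 39.65625.
Error = 40.5 − 39.65625 = 0.84375.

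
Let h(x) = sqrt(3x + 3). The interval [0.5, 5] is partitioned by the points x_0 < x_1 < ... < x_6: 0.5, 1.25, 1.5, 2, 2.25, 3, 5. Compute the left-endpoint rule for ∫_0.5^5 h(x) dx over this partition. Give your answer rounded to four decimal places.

Subinterval widths: 0.75, 0.25, 0.5, 0.25, 0.75, 2.
Left endpoints: 0.5, 1.25, 1.5, 2, 2.25, 3.
h(0.5) ≈ 2.1213, h(1.25) ≈ 2.5981, h(1.5) ≈ 2.7386, h(2) ≈ 3.0000, h(2.25) ≈ 3.1225, h(3) ≈ 3.4641.
Sum = Σ Δx_i · h(x_i).
Sum ≈ 13.6299.

13.6299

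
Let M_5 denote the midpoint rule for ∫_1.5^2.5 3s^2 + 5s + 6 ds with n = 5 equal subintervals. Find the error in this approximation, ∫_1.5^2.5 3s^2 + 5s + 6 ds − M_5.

Exact integral: ∫_1.5^2.5 f(s) ds = 28.25.
M_5 = 28.24.
Error = 28.25 − 28.24 = 0.01.

0.01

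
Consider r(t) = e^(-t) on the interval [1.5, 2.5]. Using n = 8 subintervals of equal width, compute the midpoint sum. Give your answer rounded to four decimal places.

0.1410

Δt = (2.5 − 1.5)/8 = 0.125.
Midpoints: 1.5625, 1.6875, 1.8125, 1.9375, 2.0625, 2.1875, 2.3125, 2.4375.
r(1.5625) ≈ 0.2096, r(1.6875) ≈ 0.1850, r(1.8125) ≈ 0.1632, r(1.9375) ≈ 0.1441, r(2.0625) ≈ 0.1271, r(2.1875) ≈ 0.1122, r(2.3125) ≈ 0.0990, r(2.4375) ≈ 0.0874.
Sum = Δt · [r(1.5625) + r(1.6875) + r(1.8125) + ...].
Sum ≈ 0.1410.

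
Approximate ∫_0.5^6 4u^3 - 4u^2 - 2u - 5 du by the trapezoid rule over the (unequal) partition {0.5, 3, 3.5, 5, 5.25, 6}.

1020.90625

Subinterval widths: 2.5, 0.5, 1.5, 0.25, 0.75.
f(0.5) = -6.5, f(3) = 61, f(3.5) = 110.5, f(5) = 385, f(5.25) = 453.0625, f(6) = 703.
On each subinterval the trapezoid contributes (Δu_i/2)·[f(u_{i-1}) + f(u_i)].
Sum = 1020.90625.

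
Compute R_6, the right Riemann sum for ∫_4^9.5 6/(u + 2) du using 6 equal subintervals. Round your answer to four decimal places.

3.6928

Δu = (9.5 − 4)/6 = 11/12.
Right endpoints: 59/12, 35/6, 6.75, 23/3, 103/12, 9.5.
f(59/12) = 72/83, f(35/6) = 36/47, f(6.75) = 24/35, f(23/3) = 18/29, f(103/12) = 72/127, f(9.5) = 12/23.
Sum = Δu · [f(59/12) + f(35/6) + f(6.75) + ...].
Sum ≈ 3.6928.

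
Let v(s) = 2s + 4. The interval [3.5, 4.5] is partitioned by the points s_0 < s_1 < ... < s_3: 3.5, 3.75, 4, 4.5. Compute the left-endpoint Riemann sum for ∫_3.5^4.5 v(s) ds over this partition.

11.625

Subinterval widths: 0.25, 0.25, 0.5.
Left endpoints: 3.5, 3.75, 4.
v(3.5) = 11, v(3.75) = 11.5, v(4) = 12.
Sum = Σ Δs_i · v(s_i).
Sum = 11.625.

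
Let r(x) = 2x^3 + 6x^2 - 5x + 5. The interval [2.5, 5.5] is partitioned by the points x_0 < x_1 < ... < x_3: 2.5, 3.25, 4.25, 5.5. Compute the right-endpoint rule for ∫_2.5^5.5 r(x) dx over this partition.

Subinterval widths: 0.75, 1, 1.25.
Right endpoints: 3.25, 4.25, 5.5.
r(3.25) = 120.78125, r(4.25) = 245.65625, r(5.5) = 491.75.
Sum = Σ Δx_i · r(x_i).
Sum = 950.9296875.

950.9296875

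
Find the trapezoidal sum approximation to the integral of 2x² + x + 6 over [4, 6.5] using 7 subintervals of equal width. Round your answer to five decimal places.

Δx = (6.5 − 4)/7 = 5/14.
f(4) = 42, f(61/14) = 2368/49, f(33/7) = 2703/49, f(71/14) = 3063/49, f(38/7) = 3448/49, f(81/14) = 3858/49, f(43/7) = 4293/49, f(6.5) = 97.
T_7 = (Δx/2)·[f(x_0) + 2f(x_1) + ... + 2f(x_{6}) + f(x_7)].
Sum ≈ 168.64796.

168.64796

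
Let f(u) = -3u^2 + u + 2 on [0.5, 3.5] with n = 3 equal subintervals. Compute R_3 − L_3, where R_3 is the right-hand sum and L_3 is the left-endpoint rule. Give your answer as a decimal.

-33

R_3 = -48.75.
L_3 = -15.75.
R_3 − L_3 = -33.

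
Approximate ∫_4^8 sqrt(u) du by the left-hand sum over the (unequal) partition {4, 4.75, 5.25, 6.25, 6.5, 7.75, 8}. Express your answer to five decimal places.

9.38887

Subinterval widths: 0.75, 0.5, 1, 0.25, 1.25, 0.25.
Left endpoints: 4, 4.75, 5.25, 6.25, 6.5, 7.75.
f(4) ≈ 2.00000, f(4.75) ≈ 2.17945, f(5.25) ≈ 2.29129, f(6.25) ≈ 2.50000, f(6.5) ≈ 2.54951, f(7.75) ≈ 2.78388.
Sum = Σ Δu_i · f(u_i).
Sum ≈ 9.38887.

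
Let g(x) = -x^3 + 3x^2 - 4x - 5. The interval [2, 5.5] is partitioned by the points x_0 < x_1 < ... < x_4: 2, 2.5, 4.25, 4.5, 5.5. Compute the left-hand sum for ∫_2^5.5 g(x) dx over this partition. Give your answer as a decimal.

Subinterval widths: 0.5, 1.75, 0.25, 1.
Left endpoints: 2, 2.5, 4.25, 4.5.
g(2) = -9, g(2.5) = -11.875, g(4.25) = -44.578125, g(4.5) = -53.375.
Sum = Σ Δx_i · g(x_i).
Sum = -89.80078125.

-89.80078125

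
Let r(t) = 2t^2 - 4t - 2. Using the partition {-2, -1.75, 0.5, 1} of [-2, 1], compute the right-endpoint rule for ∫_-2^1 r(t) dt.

Subinterval widths: 0.25, 2.25, 0.5.
Right endpoints: -1.75, 0.5, 1.
r(-1.75) = 11.125, r(0.5) = -3.5, r(1) = -4.
Sum = Σ Δt_i · r(t_i).
Sum = -7.09375.

-7.09375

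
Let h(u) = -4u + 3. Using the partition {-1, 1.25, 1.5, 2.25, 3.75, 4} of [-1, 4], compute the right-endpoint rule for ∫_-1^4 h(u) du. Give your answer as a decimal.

-31

Subinterval widths: 2.25, 0.25, 0.75, 1.5, 0.25.
Right endpoints: 1.25, 1.5, 2.25, 3.75, 4.
h(1.25) = -2, h(1.5) = -3, h(2.25) = -6, h(3.75) = -12, h(4) = -13.
Sum = Σ Δu_i · h(u_i).
Sum = -31.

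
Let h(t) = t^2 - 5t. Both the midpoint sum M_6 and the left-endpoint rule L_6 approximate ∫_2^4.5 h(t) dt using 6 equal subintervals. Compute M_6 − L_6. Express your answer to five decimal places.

0.67274

M_6 ≈ -12.9528356.
L_6 ≈ -13.6255787.
M_6 − L_6 ≈ 0.67274.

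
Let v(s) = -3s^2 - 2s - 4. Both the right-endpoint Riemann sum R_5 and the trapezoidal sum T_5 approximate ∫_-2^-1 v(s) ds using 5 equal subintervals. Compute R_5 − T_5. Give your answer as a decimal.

R_5 = -7.32.
T_5 = -8.02.
R_5 − T_5 = 0.7.

0.7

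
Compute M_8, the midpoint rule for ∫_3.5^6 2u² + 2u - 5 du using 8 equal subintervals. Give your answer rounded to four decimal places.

126.6260

Δu = (6 − 3.5)/8 = 0.3125.
Midpoints: 3.65625, 3.96875, 4.28125, 4.59375, 4.90625, 5.21875, 5.53125, 5.84375.
f(3.65625) = 14873/512, f(3.96875) = 17633/512, f(4.28125) = 20593/512, f(4.59375) = 23753/512, f(4.90625) = 27113/512, f(5.21875) = 30673/512, f(5.53125) = 34433/512, f(5.84375) = 38393/512.
Sum = Δu · [f(3.65625) + f(3.96875) + f(4.28125) + ...].
Sum ≈ 126.6260.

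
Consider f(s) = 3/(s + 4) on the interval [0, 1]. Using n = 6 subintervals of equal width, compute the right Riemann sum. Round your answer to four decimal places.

0.6571

Δs = (1 − 0)/6 = 1/6.
Right endpoints: 1/6, 1/3, 0.5, 2/3, 5/6, 1.
f(1/6) = 0.72, f(1/3) = 9/13, f(0.5) = 2/3, f(2/3) = 9/14, f(5/6) = 18/29, f(1) = 0.6.
Sum = Δs · [f(1/6) + f(1/3) + f(0.5) + ...].
Sum ≈ 0.6571.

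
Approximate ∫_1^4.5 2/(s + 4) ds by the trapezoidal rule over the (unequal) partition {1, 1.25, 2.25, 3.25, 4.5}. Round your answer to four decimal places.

1.0655

Subinterval widths: 0.25, 1, 1, 1.25.
f(1) = 0.4, f(1.25) = 8/21, f(2.25) = 0.32, f(3.25) = 8/29, f(4.5) = 4/17.
On each subinterval the trapezoid contributes (Δs_i/2)·[f(s_{i-1}) + f(s_i)].
Sum ≈ 1.0655.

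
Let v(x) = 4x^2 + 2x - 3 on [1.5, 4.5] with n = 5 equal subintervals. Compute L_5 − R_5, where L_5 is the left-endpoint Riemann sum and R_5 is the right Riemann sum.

L_5 = 103.32.
R_5 = 150.12.
L_5 − R_5 = -46.8.

-46.8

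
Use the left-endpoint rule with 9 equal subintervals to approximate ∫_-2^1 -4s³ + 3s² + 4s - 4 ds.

12

Δs = (1 − (-2))/9 = 1/3.
Left endpoints: -2, -5/3, -4/3, -1, -2/3, -1/3, 0, 1/3, 2/3.
f(-2) = 32, f(-5/3) = 437/27, f(-4/3) = 148/27, f(-1) = -1, f(-2/3) = -112/27, f(-1/3) = -131/27, f(0) = -4, f(1/3) = -67/27, f(2/3) = -32/27.
Sum = Δs · [f(-2) + f(-5/3) + f(-4/3) + ...].
Sum = 12.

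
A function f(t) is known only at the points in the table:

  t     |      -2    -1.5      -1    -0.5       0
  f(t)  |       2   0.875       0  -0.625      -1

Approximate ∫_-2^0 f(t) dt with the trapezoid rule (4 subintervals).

Δt = 0.5.
T_4 = (0.5/2)·[2 + 2·0.875 + 2·0 + 2·(-0.625) + (-1)] = 0.375.

0.375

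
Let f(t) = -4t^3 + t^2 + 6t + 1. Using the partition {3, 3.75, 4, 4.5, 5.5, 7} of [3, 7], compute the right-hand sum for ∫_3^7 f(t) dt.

Subinterval widths: 0.75, 0.25, 0.5, 1, 1.5.
Right endpoints: 3.75, 4, 4.5, 5.5, 7.
f(3.75) = -173.375, f(4) = -215, f(4.5) = -316.25, f(5.5) = -601.25, f(7) = -1280.
Sum = Σ Δt_i · f(t_i).
Sum = -2863.15625.

-2863.15625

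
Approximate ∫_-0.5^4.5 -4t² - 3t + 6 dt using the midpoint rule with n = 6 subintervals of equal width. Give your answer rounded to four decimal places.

Δt = (4.5 − (-0.5))/6 = 5/6.
Midpoints: -1/12, 0.75, 19/12, 29/12, 3.25, 49/12.
f(-1/12) = 56/9, f(0.75) = 1.5, f(19/12) = -79/9, f(29/12) = -443/18, f(3.25) = -46, f(49/12) = -1313/18.
Sum = Δt · [f(-1/12) + f(0.75) + f(19/12) + ...].
Sum ≈ -120.5093.

-120.5093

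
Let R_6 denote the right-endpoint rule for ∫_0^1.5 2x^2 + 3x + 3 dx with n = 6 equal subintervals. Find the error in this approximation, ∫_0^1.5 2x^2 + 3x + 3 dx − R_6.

-1.15625

Exact integral: ∫_0^1.5 f(x) dx = 10.125.
R_6 = 11.28125.
Error = 10.125 − 11.28125 = -1.15625.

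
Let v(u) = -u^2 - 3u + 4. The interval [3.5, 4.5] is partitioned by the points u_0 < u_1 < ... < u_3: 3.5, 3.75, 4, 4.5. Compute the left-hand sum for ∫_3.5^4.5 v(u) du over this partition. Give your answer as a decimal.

-22.015625

Subinterval widths: 0.25, 0.25, 0.5.
Left endpoints: 3.5, 3.75, 4.
v(3.5) = -18.75, v(3.75) = -21.3125, v(4) = -24.
Sum = Σ Δu_i · v(u_i).
Sum = -22.015625.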